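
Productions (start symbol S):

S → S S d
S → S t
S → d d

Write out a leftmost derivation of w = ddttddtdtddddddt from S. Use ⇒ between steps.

S ⇒ St   [S → S t]
St ⇒ SSdt   [S → S S d]
SSdt ⇒ SSdSdt   [S → S S d]
SSdSdt ⇒ StSdSdt   [S → S t]
StSdSdt ⇒ SSdtSdSdt   [S → S S d]
SSdtSdSdt ⇒ StSdtSdSdt   [S → S t]
StSdtSdSdt ⇒ SttSdtSdSdt   [S → S t]
SttSdtSdSdt ⇒ ddttSdtSdSdt   [S → d d]
ddttSdtSdSdt ⇒ ddttStdtSdSdt   [S → S t]
ddttStdtSdSdt ⇒ ddttddtdtSdSdt   [S → d d]
ddttddtdtSdSdt ⇒ ddttddtdtdddSdt   [S → d d]
ddttddtdtdddSdt ⇒ ddttddtdtddddddt   [S → d d]

S ⇒ St ⇒ SSdt ⇒ SSdSdt ⇒ StSdSdt ⇒ SSdtSdSdt ⇒ StSdtSdSdt ⇒ SttSdtSdSdt ⇒ ddttSdtSdSdt ⇒ ddttStdtSdSdt ⇒ ddttddtdtSdSdt ⇒ ddttddtdtdddSdt ⇒ ddttddtdtddddddt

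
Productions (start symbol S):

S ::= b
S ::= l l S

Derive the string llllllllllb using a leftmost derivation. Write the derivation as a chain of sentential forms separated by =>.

S => llS   [S ::= l l S]
llS => llllS   [S ::= l l S]
llllS => llllllS   [S ::= l l S]
llllllS => llllllllS   [S ::= l l S]
llllllllS => llllllllllS   [S ::= l l S]
llllllllllS => llllllllllb   [S ::= b]

S => llS => llllS => llllllS => llllllllS => llllllllllS => llllllllllb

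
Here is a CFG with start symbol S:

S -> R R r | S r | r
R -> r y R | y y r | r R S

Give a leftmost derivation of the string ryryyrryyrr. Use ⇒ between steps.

S⇒RRr⇒ryRRr⇒ryrRSRr⇒ryryyrSRr⇒ryryyrrRr⇒ryryyrryyrr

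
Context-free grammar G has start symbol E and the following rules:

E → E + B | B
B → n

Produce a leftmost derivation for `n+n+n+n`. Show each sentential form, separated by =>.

E => E+B => E+B+B => E+B+B+B => B+B+B+B => n+B+B+B => n+n+B+B => n+n+n+B => n+n+n+n

E => E+B   [E → E + B]
E+B => E+B+B   [E → E + B]
E+B+B => E+B+B+B   [E → E + B]
E+B+B+B => B+B+B+B   [E → B]
B+B+B+B => n+B+B+B   [B → n]
n+B+B+B => n+n+B+B   [B → n]
n+n+B+B => n+n+n+B   [B → n]
n+n+n+B => n+n+n+n   [B → n]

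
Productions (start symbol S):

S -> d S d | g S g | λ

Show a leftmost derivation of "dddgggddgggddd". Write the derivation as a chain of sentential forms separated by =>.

S => dSd   [S -> d S d]
dSd => ddSdd   [S -> d S d]
ddSdd => dddSddd   [S -> d S d]
dddSddd => dddgSgddd   [S -> g S g]
dddgSgddd => dddggSggddd   [S -> g S g]
dddggSggddd => dddgggSgggddd   [S -> g S g]
dddgggSgggddd => dddgggdSdgggddd   [S -> d S d]
dddgggdSdgggddd => dddgggddgggddd   [S -> λ]

S => dSd => ddSdd => dddSddd => dddgSgddd => dddggSggddd => dddgggSgggddd => dddgggdSdgggddd => dddgggddgggddd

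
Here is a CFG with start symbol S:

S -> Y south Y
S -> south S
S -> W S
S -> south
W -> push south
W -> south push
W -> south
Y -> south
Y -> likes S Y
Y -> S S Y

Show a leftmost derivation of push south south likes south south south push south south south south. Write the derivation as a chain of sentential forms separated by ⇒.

S ⇒ W S   [S -> W S]
W S ⇒ push south S   [W -> push south]
push south S ⇒ push south W S   [S -> W S]
push south W S ⇒ push south south S   [W -> south]
push south south S ⇒ push south south Y south Y   [S -> Y south Y]
push south south Y south Y ⇒ push south south likes S Y south Y   [Y -> likes S Y]
push south south likes S Y south Y ⇒ push south south likes W S Y south Y   [S -> W S]
push south south likes W S Y south Y ⇒ push south south likes south S Y south Y   [W -> south]
push south south likes south S Y south Y ⇒ push south south likes south south S Y south Y   [S -> south S]
push south south likes south south S Y south Y ⇒ push south south likes south south W S Y south Y   [S -> W S]
push south south likes south south W S Y south Y ⇒ push south south likes south south south push S Y south Y   [W -> south push]
push south south likes south south south push S Y south Y ⇒ push south south likes south south south push south Y south Y   [S -> south]
push south south likes south south south push south Y south Y ⇒ push south south likes south south south push south south south Y   [Y -> south]
push south south likes south south south push south south south Y ⇒ push south south likes south south south push south south south south   [Y -> south]

S ⇒ W S ⇒ push south S ⇒ push south W S ⇒ push south south S ⇒ push south south Y south Y ⇒ push south south likes S Y south Y ⇒ push south south likes W S Y south Y ⇒ push south south likes south S Y south Y ⇒ push south south likes south south S Y south Y ⇒ push south south likes south south W S Y south Y ⇒ push south south likes south south south push S Y south Y ⇒ push south south likes south south south push south Y south Y ⇒ push south south likes south south south push south south south Y ⇒ push south south likes south south south push south south south south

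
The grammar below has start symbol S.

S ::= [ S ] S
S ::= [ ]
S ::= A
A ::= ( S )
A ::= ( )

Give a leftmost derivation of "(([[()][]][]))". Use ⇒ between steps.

S⇒A⇒(S)⇒(A)⇒((S))⇒(([S]S))⇒(([[S]S]S))⇒(([[A]S]S))⇒(([[()]S]S))⇒(([[()][]]S))⇒(([[()][]][]))

S ⇒ A   [S ::= A]
A ⇒ (S)   [A ::= ( S )]
(S) ⇒ (A)   [S ::= A]
(A) ⇒ ((S))   [A ::= ( S )]
((S)) ⇒ (([S]S))   [S ::= [ S ] S]
(([S]S)) ⇒ (([[S]S]S))   [S ::= [ S ] S]
(([[S]S]S)) ⇒ (([[A]S]S))   [S ::= A]
(([[A]S]S)) ⇒ (([[()]S]S))   [A ::= ( )]
(([[()]S]S)) ⇒ (([[()][]]S))   [S ::= [ ]]
(([[()][]]S)) ⇒ (([[()][]][]))   [S ::= [ ]]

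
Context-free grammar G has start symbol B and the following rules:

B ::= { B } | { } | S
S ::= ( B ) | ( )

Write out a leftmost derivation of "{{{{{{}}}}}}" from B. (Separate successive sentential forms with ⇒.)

B ⇒ {B} ⇒ {{B}} ⇒ {{{B}}} ⇒ {{{{B}}}} ⇒ {{{{{B}}}}} ⇒ {{{{{{}}}}}}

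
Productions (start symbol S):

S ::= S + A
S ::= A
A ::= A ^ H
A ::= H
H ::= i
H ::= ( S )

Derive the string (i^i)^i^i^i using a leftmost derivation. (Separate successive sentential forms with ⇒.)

S ⇒ A   [S ::= A]
A ⇒ A^H   [A ::= A ^ H]
A^H ⇒ A^H^H   [A ::= A ^ H]
A^H^H ⇒ A^H^H^H   [A ::= A ^ H]
A^H^H^H ⇒ H^H^H^H   [A ::= H]
H^H^H^H ⇒ (S)^H^H^H   [H ::= ( S )]
(S)^H^H^H ⇒ (A)^H^H^H   [S ::= A]
(A)^H^H^H ⇒ (A^H)^H^H^H   [A ::= A ^ H]
(A^H)^H^H^H ⇒ (H^H)^H^H^H   [A ::= H]
(H^H)^H^H^H ⇒ (i^H)^H^H^H   [H ::= i]
(i^H)^H^H^H ⇒ (i^i)^H^H^H   [H ::= i]
(i^i)^H^H^H ⇒ (i^i)^i^H^H   [H ::= i]
(i^i)^i^H^H ⇒ (i^i)^i^i^H   [H ::= i]
(i^i)^i^i^H ⇒ (i^i)^i^i^i   [H ::= i]

S ⇒ A ⇒ A^H ⇒ A^H^H ⇒ A^H^H^H ⇒ H^H^H^H ⇒ (S)^H^H^H ⇒ (A)^H^H^H ⇒ (A^H)^H^H^H ⇒ (H^H)^H^H^H ⇒ (i^H)^H^H^H ⇒ (i^i)^H^H^H ⇒ (i^i)^i^H^H ⇒ (i^i)^i^i^H ⇒ (i^i)^i^i^i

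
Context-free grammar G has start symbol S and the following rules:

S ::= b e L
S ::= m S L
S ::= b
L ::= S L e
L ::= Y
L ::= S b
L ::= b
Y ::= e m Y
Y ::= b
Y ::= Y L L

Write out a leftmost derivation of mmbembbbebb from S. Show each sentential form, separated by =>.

S => mSL => mmSLL => mmbeLLL => mmbeSLeLL => mmbemSLLeLL => mmbembLLeLL => mmbembbLeLL => mmbembbbeLL => mmbembbbebL => mmbembbbebb

S => mSL   [S ::= m S L]
mSL => mmSLL   [S ::= m S L]
mmSLL => mmbeLLL   [S ::= b e L]
mmbeLLL => mmbeSLeLL   [L ::= S L e]
mmbeSLeLL => mmbemSLLeLL   [S ::= m S L]
mmbemSLLeLL => mmbembLLeLL   [S ::= b]
mmbembLLeLL => mmbembbLeLL   [L ::= b]
mmbembbLeLL => mmbembbbeLL   [L ::= b]
mmbembbbeLL => mmbembbbebL   [L ::= b]
mmbembbbebL => mmbembbbebb   [L ::= b]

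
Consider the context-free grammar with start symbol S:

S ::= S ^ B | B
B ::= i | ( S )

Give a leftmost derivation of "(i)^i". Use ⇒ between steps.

S ⇒ S^B   [S ::= S ^ B]
S^B ⇒ B^B   [S ::= B]
B^B ⇒ (S)^B   [B ::= ( S )]
(S)^B ⇒ (B)^B   [S ::= B]
(B)^B ⇒ (i)^B   [B ::= i]
(i)^B ⇒ (i)^i   [B ::= i]

S⇒S^B⇒B^B⇒(S)^B⇒(B)^B⇒(i)^B⇒(i)^i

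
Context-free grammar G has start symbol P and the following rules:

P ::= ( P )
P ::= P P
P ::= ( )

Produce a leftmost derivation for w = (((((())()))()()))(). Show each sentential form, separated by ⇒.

P ⇒ PP ⇒ (P)P ⇒ ((P))P ⇒ ((PP))P ⇒ ((PPP))P ⇒ (((P)PP))P ⇒ ((((P))PP))P ⇒ ((((PP))PP))P ⇒ (((((P)P))PP))P ⇒ (((((())P))PP))P ⇒ (((((())()))PP))P ⇒ (((((())()))()P))P ⇒ (((((())()))()()))P ⇒ (((((())()))()()))()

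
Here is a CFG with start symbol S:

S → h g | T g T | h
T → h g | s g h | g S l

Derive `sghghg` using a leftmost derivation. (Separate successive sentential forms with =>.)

S => TgT => sghgT => sghghg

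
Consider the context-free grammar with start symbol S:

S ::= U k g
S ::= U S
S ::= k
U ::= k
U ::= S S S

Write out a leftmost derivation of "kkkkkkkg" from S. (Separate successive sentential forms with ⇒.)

S ⇒ Ukg ⇒ SSSkg ⇒ USSSkg ⇒ SSSSSSkg ⇒ kSSSSSkg ⇒ kkSSSSkg ⇒ kkkSSSkg ⇒ kkkkSSkg ⇒ kkkkkSkg ⇒ kkkkkkkg

S ⇒ Ukg   [S ::= U k g]
Ukg ⇒ SSSkg   [U ::= S S S]
SSSkg ⇒ USSSkg   [S ::= U S]
USSSkg ⇒ SSSSSSkg   [U ::= S S S]
SSSSSSkg ⇒ kSSSSSkg   [S ::= k]
kSSSSSkg ⇒ kkSSSSkg   [S ::= k]
kkSSSSkg ⇒ kkkSSSkg   [S ::= k]
kkkSSSkg ⇒ kkkkSSkg   [S ::= k]
kkkkSSkg ⇒ kkkkkSkg   [S ::= k]
kkkkkSkg ⇒ kkkkkkkg   [S ::= k]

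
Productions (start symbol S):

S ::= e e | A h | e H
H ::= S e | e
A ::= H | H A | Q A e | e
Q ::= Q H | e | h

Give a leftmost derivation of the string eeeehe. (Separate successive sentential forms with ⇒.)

S ⇒ eH ⇒ eSe ⇒ eAhe ⇒ eHhe ⇒ eSehe ⇒ eeeehe

S ⇒ eH   [S ::= e H]
eH ⇒ eSe   [H ::= S e]
eSe ⇒ eAhe   [S ::= A h]
eAhe ⇒ eHhe   [A ::= H]
eHhe ⇒ eSehe   [H ::= S e]
eSehe ⇒ eeeehe   [S ::= e e]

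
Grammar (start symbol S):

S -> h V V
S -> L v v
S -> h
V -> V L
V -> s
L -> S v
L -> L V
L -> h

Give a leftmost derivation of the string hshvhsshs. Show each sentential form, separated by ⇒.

S ⇒ hVV ⇒ hVLV ⇒ hVLLV ⇒ hVLLLV ⇒ hsLLLV ⇒ hsSvLLV ⇒ hshvLLV ⇒ hshvLVLV ⇒ hshvLVVLV ⇒ hshvhVVLV ⇒ hshvhsVLV ⇒ hshvhssLV ⇒ hshvhsshV ⇒ hshvhsshs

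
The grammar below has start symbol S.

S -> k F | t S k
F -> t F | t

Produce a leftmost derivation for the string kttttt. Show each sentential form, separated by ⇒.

S ⇒ kF   [S -> k F]
kF ⇒ ktF   [F -> t F]
ktF ⇒ kttF   [F -> t F]
kttF ⇒ ktttF   [F -> t F]
ktttF ⇒ kttttF   [F -> t F]
kttttF ⇒ kttttt   [F -> t]

S ⇒ kF ⇒ ktF ⇒ kttF ⇒ ktttF ⇒ kttttF ⇒ kttttt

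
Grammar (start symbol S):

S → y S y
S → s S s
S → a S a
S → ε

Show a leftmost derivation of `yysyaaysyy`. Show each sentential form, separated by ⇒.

S ⇒ ySy   [S → y S y]
ySy ⇒ yySyy   [S → y S y]
yySyy ⇒ yysSsyy   [S → s S s]
yysSsyy ⇒ yysySysyy   [S → y S y]
yysySysyy ⇒ yysyaSaysyy   [S → a S a]
yysyaSaysyy ⇒ yysyaaysyy   [S → ε]

S ⇒ ySy ⇒ yySyy ⇒ yysSsyy ⇒ yysySysyy ⇒ yysyaSaysyy ⇒ yysyaaysyy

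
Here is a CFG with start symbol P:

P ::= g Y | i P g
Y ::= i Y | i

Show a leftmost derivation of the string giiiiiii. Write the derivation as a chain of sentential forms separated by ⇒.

P⇒gY⇒giY⇒giiY⇒giiiY⇒giiiiY⇒giiiiiY⇒giiiiiiY⇒giiiiiii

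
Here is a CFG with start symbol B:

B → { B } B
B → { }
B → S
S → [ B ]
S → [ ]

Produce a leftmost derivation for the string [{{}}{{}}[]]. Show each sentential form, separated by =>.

B => S   [B → S]
S => [B]   [S → [ B ]]
[B] => [{B}B]   [B → { B } B]
[{B}B] => [{{}}B]   [B → { }]
[{{}}B] => [{{}}{B}B]   [B → { B } B]
[{{}}{B}B] => [{{}}{{}}B]   [B → { }]
[{{}}{{}}B] => [{{}}{{}}S]   [B → S]
[{{}}{{}}S] => [{{}}{{}}[]]   [S → [ ]]

B => S => [B] => [{B}B] => [{{}}B] => [{{}}{B}B] => [{{}}{{}}B] => [{{}}{{}}S] => [{{}}{{}}[]]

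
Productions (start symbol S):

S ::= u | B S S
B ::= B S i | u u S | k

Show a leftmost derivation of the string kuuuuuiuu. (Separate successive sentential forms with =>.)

S => BSS   [S ::= B S S]
BSS => BSiSS   [B ::= B S i]
BSiSS => kSiSS   [B ::= k]
kSiSS => kBSSiSS   [S ::= B S S]
kBSSiSS => kuuSSSiSS   [B ::= u u S]
kuuSSSiSS => kuuuSSiSS   [S ::= u]
kuuuSSiSS => kuuuuSiSS   [S ::= u]
kuuuuSiSS => kuuuuuiSS   [S ::= u]
kuuuuuiSS => kuuuuuiuS   [S ::= u]
kuuuuuiuS => kuuuuuiuu   [S ::= u]

S=>BSS=>BSiSS=>kSiSS=>kBSSiSS=>kuuSSSiSS=>kuuuSSiSS=>kuuuuSiSS=>kuuuuuiSS=>kuuuuuiuS=>kuuuuuiuu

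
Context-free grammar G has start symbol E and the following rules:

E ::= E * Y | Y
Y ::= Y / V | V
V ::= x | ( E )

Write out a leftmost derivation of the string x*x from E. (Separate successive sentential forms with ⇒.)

E ⇒ E*Y   [E ::= E * Y]
E*Y ⇒ Y*Y   [E ::= Y]
Y*Y ⇒ V*Y   [Y ::= V]
V*Y ⇒ x*Y   [V ::= x]
x*Y ⇒ x*V   [Y ::= V]
x*V ⇒ x*x   [V ::= x]

E ⇒ E*Y ⇒ Y*Y ⇒ V*Y ⇒ x*Y ⇒ x*V ⇒ x*x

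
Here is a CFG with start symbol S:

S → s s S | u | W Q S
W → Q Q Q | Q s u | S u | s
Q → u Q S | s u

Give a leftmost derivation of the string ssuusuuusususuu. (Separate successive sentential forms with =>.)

S => ssS   [S → s s S]
ssS => ssWQS   [S → W Q S]
ssWQS => ssQQQQS   [W → Q Q Q]
ssQQQQS => ssuQSQQQS   [Q → u Q S]
ssuQSQQQS => ssuuQSSQQQS   [Q → u Q S]
ssuuQSSQQQS => ssuusuSSQQQS   [Q → s u]
ssuusuSSQQQS => ssuusuuSQQQS   [S → u]
ssuusuuSQQQS => ssuusuuuQQQS   [S → u]
ssuusuuuQQQS => ssuusuuusuQQS   [Q → s u]
ssuusuuusuQQS => ssuusuuususuQS   [Q → s u]
ssuusuuususuQS => ssuusuuusususuS   [Q → s u]
ssuusuuusususuS => ssuusuuusususuu   [S → u]

S => ssS => ssWQS => ssQQQQS => ssuQSQQQS => ssuuQSSQQQS => ssuusuSSQQQS => ssuusuuSQQQS => ssuusuuuQQQS => ssuusuuusuQQS => ssuusuuususuQS => ssuusuuusususuS => ssuusuuusususuu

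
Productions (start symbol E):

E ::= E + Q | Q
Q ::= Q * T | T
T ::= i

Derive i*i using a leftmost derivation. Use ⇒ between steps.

E ⇒ Q   [E ::= Q]
Q ⇒ Q*T   [Q ::= Q * T]
Q*T ⇒ T*T   [Q ::= T]
T*T ⇒ i*T   [T ::= i]
i*T ⇒ i*i   [T ::= i]

E ⇒ Q ⇒ Q*T ⇒ T*T ⇒ i*T ⇒ i*i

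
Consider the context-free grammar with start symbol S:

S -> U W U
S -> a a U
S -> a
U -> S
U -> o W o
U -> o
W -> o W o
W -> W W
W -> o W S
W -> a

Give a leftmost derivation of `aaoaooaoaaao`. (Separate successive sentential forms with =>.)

S => aaU => aaoWo => aaoWWo => aaoaWo => aaoaWWo => aaoaoWSWo => aaoaoWWSWo => aaoaooWoWSWo => aaoaooaoWSWo => aaoaooaoaSWo => aaoaooaoaaWo => aaoaooaoaaao

S => aaU   [S -> a a U]
aaU => aaoWo   [U -> o W o]
aaoWo => aaoWWo   [W -> W W]
aaoWWo => aaoaWo   [W -> a]
aaoaWo => aaoaWWo   [W -> W W]
aaoaWWo => aaoaoWSWo   [W -> o W S]
aaoaoWSWo => aaoaoWWSWo   [W -> W W]
aaoaoWWSWo => aaoaooWoWSWo   [W -> o W o]
aaoaooWoWSWo => aaoaooaoWSWo   [W -> a]
aaoaooaoWSWo => aaoaooaoaSWo   [W -> a]
aaoaooaoaSWo => aaoaooaoaaWo   [S -> a]
aaoaooaoaaWo => aaoaooaoaaao   [W -> a]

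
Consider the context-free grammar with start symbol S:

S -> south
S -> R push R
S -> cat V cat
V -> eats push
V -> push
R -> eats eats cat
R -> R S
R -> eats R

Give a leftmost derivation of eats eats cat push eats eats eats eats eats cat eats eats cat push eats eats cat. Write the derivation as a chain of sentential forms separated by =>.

S => R push R   [S -> R push R]
R push R => eats eats cat push R   [R -> eats eats cat]
eats eats cat push R => eats eats cat push R S   [R -> R S]
eats eats cat push R S => eats eats cat push eats R S   [R -> eats R]
eats eats cat push eats R S => eats eats cat push eats eats R S   [R -> eats R]
eats eats cat push eats eats R S => eats eats cat push eats eats eats R S   [R -> eats R]
eats eats cat push eats eats eats R S => eats eats cat push eats eats eats eats eats cat S   [R -> eats eats cat]
eats eats cat push eats eats eats eats eats cat S => eats eats cat push eats eats eats eats eats cat R push R   [S -> R push R]
eats eats cat push eats eats eats eats eats cat R push R => eats eats cat push eats eats eats eats eats cat eats eats cat push R   [R -> eats eats cat]
eats eats cat push eats eats eats eats eats cat eats eats cat push R => eats eats cat push eats eats eats eats eats cat eats eats cat push eats eats cat   [R -> eats eats cat]

S => R push R => eats eats cat push R => eats eats cat push R S => eats eats cat push eats R S => eats eats cat push eats eats R S => eats eats cat push eats eats eats R S => eats eats cat push eats eats eats eats eats cat S => eats eats cat push eats eats eats eats eats cat R push R => eats eats cat push eats eats eats eats eats cat eats eats cat push R => eats eats cat push eats eats eats eats eats cat eats eats cat push eats eats cat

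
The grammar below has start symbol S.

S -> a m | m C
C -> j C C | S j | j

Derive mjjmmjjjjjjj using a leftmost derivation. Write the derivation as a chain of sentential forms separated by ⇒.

S ⇒ mC   [S -> m C]
mC ⇒ mjCC   [C -> j C C]
mjCC ⇒ mjjCCC   [C -> j C C]
mjjCCC ⇒ mjjSjCC   [C -> S j]
mjjSjCC ⇒ mjjmCjCC   [S -> m C]
mjjmCjCC ⇒ mjjmSjjCC   [C -> S j]
mjjmSjjCC ⇒ mjjmmCjjCC   [S -> m C]
mjjmmCjjCC ⇒ mjjmmjjjCC   [C -> j]
mjjmmjjjCC ⇒ mjjmmjjjjCCC   [C -> j C C]
mjjmmjjjjCCC ⇒ mjjmmjjjjjCC   [C -> j]
mjjmmjjjjjCC ⇒ mjjmmjjjjjjC   [C -> j]
mjjmmjjjjjjC ⇒ mjjmmjjjjjjj   [C -> j]

S ⇒ mC ⇒ mjCC ⇒ mjjCCC ⇒ mjjSjCC ⇒ mjjmCjCC ⇒ mjjmSjjCC ⇒ mjjmmCjjCC ⇒ mjjmmjjjCC ⇒ mjjmmjjjjCCC ⇒ mjjmmjjjjjCC ⇒ mjjmmjjjjjjC ⇒ mjjmmjjjjjjj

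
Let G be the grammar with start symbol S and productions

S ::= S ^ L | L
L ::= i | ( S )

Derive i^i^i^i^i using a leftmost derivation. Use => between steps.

S => S^L => S^L^L => S^L^L^L => S^L^L^L^L => L^L^L^L^L => i^L^L^L^L => i^i^L^L^L => i^i^i^L^L => i^i^i^i^L => i^i^i^i^i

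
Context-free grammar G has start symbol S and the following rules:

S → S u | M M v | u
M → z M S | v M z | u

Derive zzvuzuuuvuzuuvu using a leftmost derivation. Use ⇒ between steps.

S⇒Su⇒MMvu⇒zMSMvu⇒zzMSSMvu⇒zzvMzSSMvu⇒zzvuzSSMvu⇒zzvuzuSMvu⇒zzvuzuSuMvu⇒zzvuzuMMvuMvu⇒zzvuzuuMvuMvu⇒zzvuzuuuvuMvu⇒zzvuzuuuvuzMSvu⇒zzvuzuuuvuzuSvu⇒zzvuzuuuvuzuuvu

S ⇒ Su   [S → S u]
Su ⇒ MMvu   [S → M M v]
MMvu ⇒ zMSMvu   [M → z M S]
zMSMvu ⇒ zzMSSMvu   [M → z M S]
zzMSSMvu ⇒ zzvMzSSMvu   [M → v M z]
zzvMzSSMvu ⇒ zzvuzSSMvu   [M → u]
zzvuzSSMvu ⇒ zzvuzuSMvu   [S → u]
zzvuzuSMvu ⇒ zzvuzuSuMvu   [S → S u]
zzvuzuSuMvu ⇒ zzvuzuMMvuMvu   [S → M M v]
zzvuzuMMvuMvu ⇒ zzvuzuuMvuMvu   [M → u]
zzvuzuuMvuMvu ⇒ zzvuzuuuvuMvu   [M → u]
zzvuzuuuvuMvu ⇒ zzvuzuuuvuzMSvu   [M → z M S]
zzvuzuuuvuzMSvu ⇒ zzvuzuuuvuzuSvu   [M → u]
zzvuzuuuvuzuSvu ⇒ zzvuzuuuvuzuuvu   [S → u]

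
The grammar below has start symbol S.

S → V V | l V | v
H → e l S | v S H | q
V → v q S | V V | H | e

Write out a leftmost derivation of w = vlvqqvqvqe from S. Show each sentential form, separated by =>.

S => VV => HV => vSHV => vlVHV => vlvqSHV => vlvqVVHV => vlvqHVHV => vlvqqVHV => vlvqqvqSHV => vlvqqvqvHV => vlvqqvqvqV => vlvqqvqvqe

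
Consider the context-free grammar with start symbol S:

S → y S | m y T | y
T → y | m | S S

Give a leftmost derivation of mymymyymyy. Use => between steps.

S => myT => mySS => mymyTS => mymymS => mymymyS => mymymyyS => mymymyymyT => mymymyymyy

S => myT   [S → m y T]
myT => mySS   [T → S S]
mySS => mymyTS   [S → m y T]
mymyTS => mymymS   [T → m]
mymymS => mymymyS   [S → y S]
mymymyS => mymymyyS   [S → y S]
mymymyyS => mymymyymyT   [S → m y T]
mymymyymyT => mymymyymyy   [T → y]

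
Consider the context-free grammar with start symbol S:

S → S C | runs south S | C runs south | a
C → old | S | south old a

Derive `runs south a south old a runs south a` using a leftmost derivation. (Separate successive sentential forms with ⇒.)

S ⇒ runs south S ⇒ runs south S C ⇒ runs south S C C ⇒ runs south a C C ⇒ runs south a south old a C ⇒ runs south a south old a S ⇒ runs south a south old a runs south S ⇒ runs south a south old a runs south a

S ⇒ runs south S   [S → runs south S]
runs south S ⇒ runs south S C   [S → S C]
runs south S C ⇒ runs south S C C   [S → S C]
runs south S C C ⇒ runs south a C C   [S → a]
runs south a C C ⇒ runs south a south old a C   [C → south old a]
runs south a south old a C ⇒ runs south a south old a S   [C → S]
runs south a south old a S ⇒ runs south a south old a runs south S   [S → runs south S]
runs south a south old a runs south S ⇒ runs south a south old a runs south a   [S → a]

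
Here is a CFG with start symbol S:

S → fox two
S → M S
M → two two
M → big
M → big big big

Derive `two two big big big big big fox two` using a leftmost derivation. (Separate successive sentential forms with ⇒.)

S ⇒ M S ⇒ two two S ⇒ two two M S ⇒ two two big big big S ⇒ two two big big big M S ⇒ two two big big big big S ⇒ two two big big big big M S ⇒ two two big big big big big S ⇒ two two big big big big big fox two

S ⇒ M S   [S → M S]
M S ⇒ two two S   [M → two two]
two two S ⇒ two two M S   [S → M S]
two two M S ⇒ two two big big big S   [M → big big big]
two two big big big S ⇒ two two big big big M S   [S → M S]
two two big big big M S ⇒ two two big big big big S   [M → big]
two two big big big big S ⇒ two two big big big big M S   [S → M S]
two two big big big big M S ⇒ two two big big big big big S   [M → big]
two two big big big big big S ⇒ two two big big big big big fox two   [S → fox two]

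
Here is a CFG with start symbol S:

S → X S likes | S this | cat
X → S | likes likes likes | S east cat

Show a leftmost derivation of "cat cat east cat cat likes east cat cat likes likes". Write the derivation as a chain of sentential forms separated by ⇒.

S ⇒ X S likes ⇒ S S likes ⇒ cat S likes ⇒ cat X S likes likes ⇒ cat S east cat S likes likes ⇒ cat X S likes east cat S likes likes ⇒ cat S east cat S likes east cat S likes likes ⇒ cat cat east cat S likes east cat S likes likes ⇒ cat cat east cat cat likes east cat S likes likes ⇒ cat cat east cat cat likes east cat cat likes likes

S ⇒ X S likes   [S → X S likes]
X S likes ⇒ S S likes   [X → S]
S S likes ⇒ cat S likes   [S → cat]
cat S likes ⇒ cat X S likes likes   [S → X S likes]
cat X S likes likes ⇒ cat S east cat S likes likes   [X → S east cat]
cat S east cat S likes likes ⇒ cat X S likes east cat S likes likes   [S → X S likes]
cat X S likes east cat S likes likes ⇒ cat S east cat S likes east cat S likes likes   [X → S east cat]
cat S east cat S likes east cat S likes likes ⇒ cat cat east cat S likes east cat S likes likes   [S → cat]
cat cat east cat S likes east cat S likes likes ⇒ cat cat east cat cat likes east cat S likes likes   [S → cat]
cat cat east cat cat likes east cat S likes likes ⇒ cat cat east cat cat likes east cat cat likes likes   [S → cat]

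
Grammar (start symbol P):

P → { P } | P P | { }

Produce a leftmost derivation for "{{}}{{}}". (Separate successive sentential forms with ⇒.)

P ⇒ PP   [P → P P]
PP ⇒ {P}P   [P → { P }]
{P}P ⇒ {{}}P   [P → { }]
{{}}P ⇒ {{}}{P}   [P → { P }]
{{}}{P} ⇒ {{}}{{}}   [P → { }]

P ⇒ PP ⇒ {P}P ⇒ {{}}P ⇒ {{}}{P} ⇒ {{}}{{}}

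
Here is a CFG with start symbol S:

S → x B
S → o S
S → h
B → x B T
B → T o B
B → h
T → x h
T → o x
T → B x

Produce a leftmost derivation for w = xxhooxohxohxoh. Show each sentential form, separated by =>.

S => xB   [S → x B]
xB => xToB   [B → T o B]
xToB => xBxoB   [T → B x]
xBxoB => xToBxoB   [B → T o B]
xToBxoB => xxhoBxoB   [T → x h]
xxhoBxoB => xxhoToBxoB   [B → T o B]
xxhoToBxoB => xxhooxoBxoB   [T → o x]
xxhooxoBxoB => xxhooxohxoB   [B → h]
xxhooxohxoB => xxhooxohxoToB   [B → T o B]
xxhooxohxoToB => xxhooxohxoBxoB   [T → B x]
xxhooxohxoBxoB => xxhooxohxohxoB   [B → h]
xxhooxohxohxoB => xxhooxohxohxoh   [B → h]

S => xB => xToB => xBxoB => xToBxoB => xxhoBxoB => xxhoToBxoB => xxhooxoBxoB => xxhooxohxoB => xxhooxohxoToB => xxhooxohxoBxoB => xxhooxohxohxoB => xxhooxohxohxoh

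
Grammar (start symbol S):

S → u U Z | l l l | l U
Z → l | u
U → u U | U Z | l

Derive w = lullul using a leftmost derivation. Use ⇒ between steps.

S ⇒ lU ⇒ luU ⇒ luUZ ⇒ luUZZ ⇒ luUZZZ ⇒ lulZZZ ⇒ lullZZ ⇒ lulluZ ⇒ lullul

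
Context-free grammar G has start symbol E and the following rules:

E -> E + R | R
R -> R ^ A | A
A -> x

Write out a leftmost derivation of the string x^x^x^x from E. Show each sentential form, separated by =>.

E=>R=>R^A=>R^A^A=>R^A^A^A=>A^A^A^A=>x^A^A^A=>x^x^A^A=>x^x^x^A=>x^x^x^x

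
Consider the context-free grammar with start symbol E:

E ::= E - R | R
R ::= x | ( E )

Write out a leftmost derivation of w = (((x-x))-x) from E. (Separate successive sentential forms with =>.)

E => R => (E) => (E-R) => (R-R) => ((E)-R) => ((R)-R) => (((E))-R) => (((E-R))-R) => (((R-R))-R) => (((x-R))-R) => (((x-x))-R) => (((x-x))-x)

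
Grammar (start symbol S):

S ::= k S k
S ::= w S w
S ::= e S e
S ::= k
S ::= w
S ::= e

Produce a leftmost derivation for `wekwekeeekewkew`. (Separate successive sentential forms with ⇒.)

S ⇒ wSw   [S ::= w S w]
wSw ⇒ weSew   [S ::= e S e]
weSew ⇒ wekSkew   [S ::= k S k]
wekSkew ⇒ wekwSwkew   [S ::= w S w]
wekwSwkew ⇒ wekweSewkew   [S ::= e S e]
wekweSewkew ⇒ wekwekSkewkew   [S ::= k S k]
wekwekSkewkew ⇒ wekwekeSekewkew   [S ::= e S e]
wekwekeSekewkew ⇒ wekwekeeekewkew   [S ::= e]

S ⇒ wSw ⇒ weSew ⇒ wekSkew ⇒ wekwSwkew ⇒ wekweSewkew ⇒ wekwekSkewkew ⇒ wekwekeSekewkew ⇒ wekwekeeekewkew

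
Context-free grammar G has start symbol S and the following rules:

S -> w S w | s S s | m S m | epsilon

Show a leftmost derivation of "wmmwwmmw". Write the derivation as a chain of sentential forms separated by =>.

S => wSw   [S -> w S w]
wSw => wmSmw   [S -> m S m]
wmSmw => wmmSmmw   [S -> m S m]
wmmSmmw => wmmwSwmmw   [S -> w S w]
wmmwSwmmw => wmmwwmmw   [S -> epsilon]

S=>wSw=>wmSmw=>wmmSmmw=>wmmwSwmmw=>wmmwwmmw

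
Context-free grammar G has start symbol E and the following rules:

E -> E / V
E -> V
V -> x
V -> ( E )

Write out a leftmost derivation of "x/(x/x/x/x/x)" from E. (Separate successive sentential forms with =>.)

E => E/V   [E -> E / V]
E/V => V/V   [E -> V]
V/V => x/V   [V -> x]
x/V => x/(E)   [V -> ( E )]
x/(E) => x/(E/V)   [E -> E / V]
x/(E/V) => x/(E/V/V)   [E -> E / V]
x/(E/V/V) => x/(E/V/V/V)   [E -> E / V]
x/(E/V/V/V) => x/(E/V/V/V/V)   [E -> E / V]
x/(E/V/V/V/V) => x/(V/V/V/V/V)   [E -> V]
x/(V/V/V/V/V) => x/(x/V/V/V/V)   [V -> x]
x/(x/V/V/V/V) => x/(x/x/V/V/V)   [V -> x]
x/(x/x/V/V/V) => x/(x/x/x/V/V)   [V -> x]
x/(x/x/x/V/V) => x/(x/x/x/x/V)   [V -> x]
x/(x/x/x/x/V) => x/(x/x/x/x/x)   [V -> x]

E=>E/V=>V/V=>x/V=>x/(E)=>x/(E/V)=>x/(E/V/V)=>x/(E/V/V/V)=>x/(E/V/V/V/V)=>x/(V/V/V/V/V)=>x/(x/V/V/V/V)=>x/(x/x/V/V/V)=>x/(x/x/x/V/V)=>x/(x/x/x/x/V)=>x/(x/x/x/x/x)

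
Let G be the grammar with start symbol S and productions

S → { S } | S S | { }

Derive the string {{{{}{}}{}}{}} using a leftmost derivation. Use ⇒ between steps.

S⇒{S}⇒{SS}⇒{{S}S}⇒{{SS}S}⇒{{{S}S}S}⇒{{{SS}S}S}⇒{{{{}S}S}S}⇒{{{{}{}}S}S}⇒{{{{}{}}{}}S}⇒{{{{}{}}{}}{}}

S ⇒ {S}   [S → { S }]
{S} ⇒ {SS}   [S → S S]
{SS} ⇒ {{S}S}   [S → { S }]
{{S}S} ⇒ {{SS}S}   [S → S S]
{{SS}S} ⇒ {{{S}S}S}   [S → { S }]
{{{S}S}S} ⇒ {{{SS}S}S}   [S → S S]
{{{SS}S}S} ⇒ {{{{}S}S}S}   [S → { }]
{{{{}S}S}S} ⇒ {{{{}{}}S}S}   [S → { }]
{{{{}{}}S}S} ⇒ {{{{}{}}{}}S}   [S → { }]
{{{{}{}}{}}S} ⇒ {{{{}{}}{}}{}}   [S → { }]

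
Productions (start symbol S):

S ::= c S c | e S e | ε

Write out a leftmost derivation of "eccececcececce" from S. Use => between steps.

S=>eSe=>ecSce=>eccScce=>ecceSecce=>eccecScecce=>ecceceSececce=>eccececScececce=>eccececcececce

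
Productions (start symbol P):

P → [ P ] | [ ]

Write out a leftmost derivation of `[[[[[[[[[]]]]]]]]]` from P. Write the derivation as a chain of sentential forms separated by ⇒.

P⇒[P]⇒[[P]]⇒[[[P]]]⇒[[[[P]]]]⇒[[[[[P]]]]]⇒[[[[[[P]]]]]]⇒[[[[[[[P]]]]]]]⇒[[[[[[[[P]]]]]]]]⇒[[[[[[[[[]]]]]]]]]

P ⇒ [P]   [P → [ P ]]
[P] ⇒ [[P]]   [P → [ P ]]
[[P]] ⇒ [[[P]]]   [P → [ P ]]
[[[P]]] ⇒ [[[[P]]]]   [P → [ P ]]
[[[[P]]]] ⇒ [[[[[P]]]]]   [P → [ P ]]
[[[[[P]]]]] ⇒ [[[[[[P]]]]]]   [P → [ P ]]
[[[[[[P]]]]]] ⇒ [[[[[[[P]]]]]]]   [P → [ P ]]
[[[[[[[P]]]]]]] ⇒ [[[[[[[[P]]]]]]]]   [P → [ P ]]
[[[[[[[[P]]]]]]]] ⇒ [[[[[[[[[]]]]]]]]]   [P → [ ]]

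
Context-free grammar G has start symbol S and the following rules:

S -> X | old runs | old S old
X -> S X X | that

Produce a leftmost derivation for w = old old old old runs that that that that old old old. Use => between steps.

S => old S old   [S -> old S old]
old S old => old old S old old   [S -> old S old]
old old S old old => old old old S old old old   [S -> old S old]
old old old S old old old => old old old X old old old   [S -> X]
old old old X old old old => old old old S X X old old old   [X -> S X X]
old old old S X X old old old => old old old X X X old old old   [S -> X]
old old old X X X old old old => old old old S X X X X old old old   [X -> S X X]
old old old S X X X X old old old => old old old old runs X X X X old old old   [S -> old runs]
old old old old runs X X X X old old old => old old old old runs that X X X old old old   [X -> that]
old old old old runs that X X X old old old => old old old old runs that that X X old old old   [X -> that]
old old old old runs that that X X old old old => old old old old runs that that that X old old old   [X -> that]
old old old old runs that that that X old old old => old old old old runs that that that that old old old   [X -> that]

S => old S old => old old S old old => old old old S old old old => old old old X old old old => old old old S X X old old old => old old old X X X old old old => old old old S X X X X old old old => old old old old runs X X X X old old old => old old old old runs that X X X old old old => old old old old runs that that X X old old old => old old old old runs that that that X old old old => old old old old runs that that that that old old old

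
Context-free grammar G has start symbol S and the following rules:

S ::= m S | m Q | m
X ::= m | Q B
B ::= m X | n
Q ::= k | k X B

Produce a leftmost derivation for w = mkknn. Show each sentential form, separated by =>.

S => mQ   [S ::= m Q]
mQ => mkXB   [Q ::= k X B]
mkXB => mkQBB   [X ::= Q B]
mkQBB => mkkBB   [Q ::= k]
mkkBB => mkknB   [B ::= n]
mkknB => mkknn   [B ::= n]

S=>mQ=>mkXB=>mkQBB=>mkkBB=>mkknB=>mkknn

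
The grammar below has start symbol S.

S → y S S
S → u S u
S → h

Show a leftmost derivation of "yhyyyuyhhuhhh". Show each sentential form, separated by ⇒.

S ⇒ ySS ⇒ yhS ⇒ yhySS ⇒ yhyySSS ⇒ yhyyySSSS ⇒ yhyyyuSuSSS ⇒ yhyyyuySSuSSS ⇒ yhyyyuyhSuSSS ⇒ yhyyyuyhhuSSS ⇒ yhyyyuyhhuhSS ⇒ yhyyyuyhhuhhS ⇒ yhyyyuyhhuhhh

S ⇒ ySS   [S → y S S]
ySS ⇒ yhS   [S → h]
yhS ⇒ yhySS   [S → y S S]
yhySS ⇒ yhyySSS   [S → y S S]
yhyySSS ⇒ yhyyySSSS   [S → y S S]
yhyyySSSS ⇒ yhyyyuSuSSS   [S → u S u]
yhyyyuSuSSS ⇒ yhyyyuySSuSSS   [S → y S S]
yhyyyuySSuSSS ⇒ yhyyyuyhSuSSS   [S → h]
yhyyyuyhSuSSS ⇒ yhyyyuyhhuSSS   [S → h]
yhyyyuyhhuSSS ⇒ yhyyyuyhhuhSS   [S → h]
yhyyyuyhhuhSS ⇒ yhyyyuyhhuhhS   [S → h]
yhyyyuyhhuhhS ⇒ yhyyyuyhhuhhh   [S → h]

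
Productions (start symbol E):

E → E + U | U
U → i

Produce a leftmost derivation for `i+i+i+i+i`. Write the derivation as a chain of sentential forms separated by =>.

E => E+U => E+U+U => E+U+U+U => E+U+U+U+U => U+U+U+U+U => i+U+U+U+U => i+i+U+U+U => i+i+i+U+U => i+i+i+i+U => i+i+i+i+i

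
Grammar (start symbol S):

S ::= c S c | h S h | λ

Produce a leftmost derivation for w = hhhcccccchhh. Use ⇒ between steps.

S⇒hSh⇒hhShh⇒hhhShhh⇒hhhcSchhh⇒hhhccScchhh⇒hhhcccSccchhh⇒hhhcccccchhh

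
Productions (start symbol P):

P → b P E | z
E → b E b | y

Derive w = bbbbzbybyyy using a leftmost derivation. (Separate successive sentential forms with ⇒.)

P ⇒ bPE ⇒ bbPEE ⇒ bbbPEEE ⇒ bbbbPEEEE ⇒ bbbbzEEEE ⇒ bbbbzbEbEEE ⇒ bbbbzbybEEE ⇒ bbbbzbybyEE ⇒ bbbbzbybyyE ⇒ bbbbzbybyyy

P ⇒ bPE   [P → b P E]
bPE ⇒ bbPEE   [P → b P E]
bbPEE ⇒ bbbPEEE   [P → b P E]
bbbPEEE ⇒ bbbbPEEEE   [P → b P E]
bbbbPEEEE ⇒ bbbbzEEEE   [P → z]
bbbbzEEEE ⇒ bbbbzbEbEEE   [E → b E b]
bbbbzbEbEEE ⇒ bbbbzbybEEE   [E → y]
bbbbzbybEEE ⇒ bbbbzbybyEE   [E → y]
bbbbzbybyEE ⇒ bbbbzbybyyE   [E → y]
bbbbzbybyyE ⇒ bbbbzbybyyy   [E → y]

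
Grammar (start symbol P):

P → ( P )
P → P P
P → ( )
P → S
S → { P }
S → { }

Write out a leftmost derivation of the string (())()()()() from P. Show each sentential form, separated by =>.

P => PP   [P → P P]
PP => PPP   [P → P P]
PPP => PPPP   [P → P P]
PPPP => PPPPP   [P → P P]
PPPPP => (P)PPPP   [P → ( P )]
(P)PPPP => (())PPPP   [P → ( )]
(())PPPP => (())()PPP   [P → ( )]
(())()PPP => (())()()PP   [P → ( )]
(())()()PP => (())()()()P   [P → ( )]
(())()()()P => (())()()()()   [P → ( )]

P => PP => PPP => PPPP => PPPPP => (P)PPPP => (())PPPP => (())()PPP => (())()()PP => (())()()()P => (())()()()()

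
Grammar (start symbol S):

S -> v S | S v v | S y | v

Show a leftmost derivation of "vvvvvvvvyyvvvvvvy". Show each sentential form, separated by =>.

S => Sy => vSy => vSvvy => vSvvvvy => vvSvvvvy => vvSvvvvvvy => vvSyvvvvvvy => vvSyyvvvvvvy => vvSvvyyvvvvvvy => vvSvvvvyyvvvvvvy => vvvSvvvvyyvvvvvvy => vvvvvvvvyyvvvvvvy

S => Sy   [S -> S y]
Sy => vSy   [S -> v S]
vSy => vSvvy   [S -> S v v]
vSvvy => vSvvvvy   [S -> S v v]
vSvvvvy => vvSvvvvy   [S -> v S]
vvSvvvvy => vvSvvvvvvy   [S -> S v v]
vvSvvvvvvy => vvSyvvvvvvy   [S -> S y]
vvSyvvvvvvy => vvSyyvvvvvvy   [S -> S y]
vvSyyvvvvvvy => vvSvvyyvvvvvvy   [S -> S v v]
vvSvvyyvvvvvvy => vvSvvvvyyvvvvvvy   [S -> S v v]
vvSvvvvyyvvvvvvy => vvvSvvvvyyvvvvvvy   [S -> v S]
vvvSvvvvyyvvvvvvy => vvvvvvvvyyvvvvvvy   [S -> v]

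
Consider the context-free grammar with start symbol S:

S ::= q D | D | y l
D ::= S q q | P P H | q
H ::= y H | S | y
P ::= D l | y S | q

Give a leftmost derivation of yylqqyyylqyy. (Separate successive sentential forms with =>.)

S => D => PPH => ySPH => yDPH => ySqqPH => yylqqPH => yylqqySH => yylqqyDH => yylqqyPPHH => yylqqyySPHH => yylqqyyylPHH => yylqqyyylqHH => yylqqyyylqyH => yylqqyyylqyy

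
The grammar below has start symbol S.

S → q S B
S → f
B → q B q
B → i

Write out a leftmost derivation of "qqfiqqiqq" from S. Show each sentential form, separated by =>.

S => qSB => qqSBB => qqfBB => qqfiB => qqfiqBq => qqfiqqBqq => qqfiqqiqq

S => qSB   [S → q S B]
qSB => qqSBB   [S → q S B]
qqSBB => qqfBB   [S → f]
qqfBB => qqfiB   [B → i]
qqfiB => qqfiqBq   [B → q B q]
qqfiqBq => qqfiqqBqq   [B → q B q]
qqfiqqBqq => qqfiqqiqq   [B → i]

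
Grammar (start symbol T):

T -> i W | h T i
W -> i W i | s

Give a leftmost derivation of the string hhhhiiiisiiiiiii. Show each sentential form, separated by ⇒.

T ⇒ hTi   [T -> h T i]
hTi ⇒ hhTii   [T -> h T i]
hhTii ⇒ hhhTiii   [T -> h T i]
hhhTiii ⇒ hhhhTiiii   [T -> h T i]
hhhhTiiii ⇒ hhhhiWiiii   [T -> i W]
hhhhiWiiii ⇒ hhhhiiWiiiii   [W -> i W i]
hhhhiiWiiiii ⇒ hhhhiiiWiiiiii   [W -> i W i]
hhhhiiiWiiiiii ⇒ hhhhiiiiWiiiiiii   [W -> i W i]
hhhhiiiiWiiiiiii ⇒ hhhhiiiisiiiiiii   [W -> s]

T ⇒ hTi ⇒ hhTii ⇒ hhhTiii ⇒ hhhhTiiii ⇒ hhhhiWiiii ⇒ hhhhiiWiiiii ⇒ hhhhiiiWiiiiii ⇒ hhhhiiiiWiiiiiii ⇒ hhhhiiiisiiiiiii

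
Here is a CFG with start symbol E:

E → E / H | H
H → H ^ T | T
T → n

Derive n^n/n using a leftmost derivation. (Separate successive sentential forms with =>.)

E => E/H => H/H => H^T/H => T^T/H => n^T/H => n^n/H => n^n/T => n^n/n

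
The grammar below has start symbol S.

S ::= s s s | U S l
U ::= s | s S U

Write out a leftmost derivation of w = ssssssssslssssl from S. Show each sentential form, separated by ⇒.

S ⇒ USl ⇒ sSUSl ⇒ sUSlUSl ⇒ ssSUSlUSl ⇒ sssssUSlUSl ⇒ ssssssSlUSl ⇒ ssssssssslUSl ⇒ ssssssssslsSl ⇒ ssssssssslssssl

S ⇒ USl   [S ::= U S l]
USl ⇒ sSUSl   [U ::= s S U]
sSUSl ⇒ sUSlUSl   [S ::= U S l]
sUSlUSl ⇒ ssSUSlUSl   [U ::= s S U]
ssSUSlUSl ⇒ sssssUSlUSl   [S ::= s s s]
sssssUSlUSl ⇒ ssssssSlUSl   [U ::= s]
ssssssSlUSl ⇒ ssssssssslUSl   [S ::= s s s]
ssssssssslUSl ⇒ ssssssssslsSl   [U ::= s]
ssssssssslsSl ⇒ ssssssssslssssl   [S ::= s s s]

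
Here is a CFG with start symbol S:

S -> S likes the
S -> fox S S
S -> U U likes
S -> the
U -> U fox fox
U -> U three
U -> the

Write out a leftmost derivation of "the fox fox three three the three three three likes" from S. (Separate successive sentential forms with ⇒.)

S ⇒ U U likes ⇒ U three U likes ⇒ U three three U likes ⇒ U fox fox three three U likes ⇒ the fox fox three three U likes ⇒ the fox fox three three U three likes ⇒ the fox fox three three U three three likes ⇒ the fox fox three three U three three three likes ⇒ the fox fox three three the three three three likes

S ⇒ U U likes   [S -> U U likes]
U U likes ⇒ U three U likes   [U -> U three]
U three U likes ⇒ U three three U likes   [U -> U three]
U three three U likes ⇒ U fox fox three three U likes   [U -> U fox fox]
U fox fox three three U likes ⇒ the fox fox three three U likes   [U -> the]
the fox fox three three U likes ⇒ the fox fox three three U three likes   [U -> U three]
the fox fox three three U three likes ⇒ the fox fox three three U three three likes   [U -> U three]
the fox fox three three U three three likes ⇒ the fox fox three three U three three three likes   [U -> U three]
the fox fox three three U three three three likes ⇒ the fox fox three three the three three three likes   [U -> the]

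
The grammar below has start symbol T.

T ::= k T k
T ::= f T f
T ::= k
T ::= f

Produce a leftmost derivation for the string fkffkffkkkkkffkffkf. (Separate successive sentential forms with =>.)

T=>fTf=>fkTkf=>fkfTfkf=>fkffTffkf=>fkffkTkffkf=>fkffkfTfkffkf=>fkffkffTffkffkf=>fkffkffkTkffkffkf=>fkffkffkkTkkffkffkf=>fkffkffkkkkkffkffkf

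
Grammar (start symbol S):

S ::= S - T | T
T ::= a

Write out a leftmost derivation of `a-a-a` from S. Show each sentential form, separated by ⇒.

S ⇒ S-T   [S ::= S - T]
S-T ⇒ S-T-T   [S ::= S - T]
S-T-T ⇒ T-T-T   [S ::= T]
T-T-T ⇒ a-T-T   [T ::= a]
a-T-T ⇒ a-a-T   [T ::= a]
a-a-T ⇒ a-a-a   [T ::= a]

S ⇒ S-T ⇒ S-T-T ⇒ T-T-T ⇒ a-T-T ⇒ a-a-T ⇒ a-a-a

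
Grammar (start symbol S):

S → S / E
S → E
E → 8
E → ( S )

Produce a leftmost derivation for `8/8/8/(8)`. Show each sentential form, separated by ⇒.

S ⇒ S/E ⇒ S/E/E ⇒ S/E/E/E ⇒ E/E/E/E ⇒ 8/E/E/E ⇒ 8/8/E/E ⇒ 8/8/8/E ⇒ 8/8/8/(S) ⇒ 8/8/8/(E) ⇒ 8/8/8/(8)

S ⇒ S/E   [S → S / E]
S/E ⇒ S/E/E   [S → S / E]
S/E/E ⇒ S/E/E/E   [S → S / E]
S/E/E/E ⇒ E/E/E/E   [S → E]
E/E/E/E ⇒ 8/E/E/E   [E → 8]
8/E/E/E ⇒ 8/8/E/E   [E → 8]
8/8/E/E ⇒ 8/8/8/E   [E → 8]
8/8/8/E ⇒ 8/8/8/(S)   [E → ( S )]
8/8/8/(S) ⇒ 8/8/8/(E)   [S → E]
8/8/8/(E) ⇒ 8/8/8/(8)   [E → 8]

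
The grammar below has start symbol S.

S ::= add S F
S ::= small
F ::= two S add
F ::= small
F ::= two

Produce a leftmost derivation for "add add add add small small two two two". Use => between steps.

S => add S F   [S ::= add S F]
add S F => add add S F F   [S ::= add S F]
add add S F F => add add add S F F F   [S ::= add S F]
add add add S F F F => add add add add S F F F F   [S ::= add S F]
add add add add S F F F F => add add add add small F F F F   [S ::= small]
add add add add small F F F F => add add add add small small F F F   [F ::= small]
add add add add small small F F F => add add add add small small two F F   [F ::= two]
add add add add small small two F F => add add add add small small two two F   [F ::= two]
add add add add small small two two F => add add add add small small two two two   [F ::= two]

S => add S F => add add S F F => add add add S F F F => add add add add S F F F F => add add add add small F F F F => add add add add small small F F F => add add add add small small two F F => add add add add small small two two F => add add add add small small two two two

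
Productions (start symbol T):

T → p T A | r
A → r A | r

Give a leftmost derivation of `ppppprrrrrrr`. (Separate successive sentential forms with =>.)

T => pTA   [T → p T A]
pTA => ppTAA   [T → p T A]
ppTAA => pppTAAA   [T → p T A]
pppTAAA => ppppTAAAA   [T → p T A]
ppppTAAAA => pppppTAAAAA   [T → p T A]
pppppTAAAAA => ppppprAAAAA   [T → r]
ppppprAAAAA => ppppprrAAAAA   [A → r A]
ppppprrAAAAA => ppppprrrAAAA   [A → r]
ppppprrrAAAA => ppppprrrrAAA   [A → r]
ppppprrrrAAA => ppppprrrrrAA   [A → r]
ppppprrrrrAA => ppppprrrrrrA   [A → r]
ppppprrrrrrA => ppppprrrrrrr   [A → r]

T => pTA => ppTAA => pppTAAA => ppppTAAAA => pppppTAAAAA => ppppprAAAAA => ppppprrAAAAA => ppppprrrAAAA => ppppprrrrAAA => ppppprrrrrAA => ppppprrrrrrA => ppppprrrrrrr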